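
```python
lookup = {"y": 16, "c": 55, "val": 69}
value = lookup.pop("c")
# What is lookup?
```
Trace:
  lookup={'y': 16, 'c': 55, 'val': 69}
  lookup={'y': 16, 'val': 69}, value=55

Final answer: {'y': 16, 'val': 69}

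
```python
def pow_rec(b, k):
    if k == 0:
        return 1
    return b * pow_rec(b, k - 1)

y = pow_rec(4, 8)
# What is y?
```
Call trace:
pow_rec(b=4, k=8)
  pow_rec(b=4, k=7)
    pow_rec(b=4, k=6)
      pow_rec(b=4, k=5)
        pow_rec(b=4, k=4)
          pow_rec(b=4, k=3)
            pow_rec(b=4, k=2)
              pow_rec(b=4, k=1)
                pow_rec(b=4, k=0)
                -> return 1
              -> return 4
            -> return 16
          -> return 64
        -> return 256
      -> return 1024
    -> return 4096
  -> return 16384
-> return 65536

Final answer: 65536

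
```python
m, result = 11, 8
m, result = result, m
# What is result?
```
Trace:
  m=11, result=8
  m=8, result=11

Final answer: 11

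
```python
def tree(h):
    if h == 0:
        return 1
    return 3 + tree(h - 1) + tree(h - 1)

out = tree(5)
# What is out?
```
Call trace (a repeated sub-call is expanded the first time; later identical calls just restate its return value):
tree(h=5)
  tree(h=4)
    tree(h=3)
      tree(h=2)
        tree(h=1)
          tree(h=0)
          -> return 1
          tree(h=0)
          -> return 1
        -> return 5
        tree(h=1) -> return 5  (same call as traced above)
      -> return 13
      tree(h=2) -> return 13  (same call as traced above)
    -> return 29
    tree(h=3) -> return 29  (same call as traced above)
  -> return 61
  tree(h=4) -> return 61  (same call as traced above)
-> return 125

Final answer: 125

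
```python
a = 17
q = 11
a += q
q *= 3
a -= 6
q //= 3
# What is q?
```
Trace:
  a=17
  a=17, q=11
  a=28, q=11
  a=28, q=33
  a=22, q=33
  a=22, q=11

Final answer: 11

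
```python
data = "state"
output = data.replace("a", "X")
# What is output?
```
Trace:
  data='state'
  data='state', output='stXte'

Final answer: 'stXte'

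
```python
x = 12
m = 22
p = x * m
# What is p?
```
Trace:
  x=12
  x=12, m=22
  x=12, m=22, p=264

Final answer: 264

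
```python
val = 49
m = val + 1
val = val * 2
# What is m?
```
Trace:
  val=49
  val=49, m=50
  val=98, m=50

Final answer: 50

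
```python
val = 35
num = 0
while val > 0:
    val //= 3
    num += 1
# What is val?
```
Trace:
  val=35
  val=35, num=0
  val=11, num=1
  val=3, num=2
  val=1, num=3
  val=0, num=4

Final answer: 0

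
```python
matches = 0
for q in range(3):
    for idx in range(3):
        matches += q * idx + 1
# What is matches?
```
Trace:
  matches=0
  matches=1, q=0, idx=0
  matches=2, q=0, idx=1
  matches=3, q=0, idx=2
  matches=4, q=1, idx=0
  matches=6, q=1, idx=1
  matches=9, q=1, idx=2
  matches=10, q=2, idx=0
  matches=13, q=2, idx=1
  matches=18, q=2, idx=2

Final answer: 18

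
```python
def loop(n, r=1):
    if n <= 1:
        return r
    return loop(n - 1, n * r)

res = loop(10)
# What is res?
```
Call trace:
loop(n=10, r=1)
  loop(n=9, r=10)
    loop(n=8, r=90)
      loop(n=7, r=720)
        loop(n=6, r=5040)
          loop(n=5, r=30240)
            loop(n=4, r=151200)
              loop(n=3, r=604800)
                loop(n=2, r=1814400)
                  loop(n=1, r=3628800)
                  -> return 3628800
                -> return 3628800
              -> return 3628800
            -> return 3628800
          -> return 3628800
        -> return 3628800
      -> return 3628800
    -> return 3628800
  -> return 3628800
-> return 3628800

Final answer: 3628800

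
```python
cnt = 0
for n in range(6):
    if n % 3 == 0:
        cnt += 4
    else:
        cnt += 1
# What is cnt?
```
Trace:
  cnt=0
  cnt=4, n=0
  cnt=5, n=1
  cnt=6, n=2
  cnt=10, n=3
  cnt=11, n=4
  cnt=12, n=5

Final answer: 12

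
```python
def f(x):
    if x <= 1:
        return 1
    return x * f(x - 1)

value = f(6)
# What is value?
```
Call trace:
f(x=6)
  f(x=5)
    f(x=4)
      f(x=3)
        f(x=2)
          f(x=1)
          -> return 1
        -> return 2
      -> return 6
    -> return 24
  -> return 120
-> return 720

Final answer: 720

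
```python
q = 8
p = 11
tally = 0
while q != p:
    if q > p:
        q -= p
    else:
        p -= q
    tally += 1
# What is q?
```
Trace:
  q=8
  q=8, p=11
  q=8, p=11, tally=0
  q=8, p=3, tally=1
  q=5, p=3, tally=2
  q=2, p=3, tally=3
  q=2, p=1, tally=4
  q=1, p=1, tally=5

Final answer: 1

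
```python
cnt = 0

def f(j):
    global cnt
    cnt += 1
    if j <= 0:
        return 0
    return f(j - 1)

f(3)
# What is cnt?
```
Call trace:
f(j=3)
  f(j=2)
    f(j=1)
      f(j=0)
      -> return 0
    -> return 0
  -> return 0
-> return 0

cnt is incremented once per call. f is entered once for each j = 3, 2, 1, 0 (the j <= 0 call returns without recursing), i.e. 3 + 1 calls.
cnt = 4

Final answer: 4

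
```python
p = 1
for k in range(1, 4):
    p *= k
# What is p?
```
Trace:
  p=1
  p=1, k=1
  p=2, k=2
  p=6, k=3

Final answer: 6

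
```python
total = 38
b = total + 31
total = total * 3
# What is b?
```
Trace:
  total=38
  total=38, b=69
  total=114, b=69

Final answer: 69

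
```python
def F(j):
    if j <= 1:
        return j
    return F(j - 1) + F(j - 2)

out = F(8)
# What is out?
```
Call trace (a repeated sub-call is expanded the first time; later identical calls just restate its return value):
F(j=8)
  F(j=7)
    F(j=6)
      F(j=5)
        F(j=4)
          F(j=3)
            F(j=2)
              F(j=1)
              -> return 1
              F(j=0)
              -> return 0
            -> return 1
            F(j=1)
            -> return 1
          -> return 2
          F(j=2) -> return 1  (same call as traced above)
        -> return 3
        F(j=3) -> return 2  (same call as traced above)
      -> return 5
      F(j=4) -> return 3  (same call as traced above)
    -> return 8
    F(j=5) -> return 5  (same call as traced above)
  -> return 13
  F(j=6) -> return 8  (same call as traced above)
-> return 21

Final answer: 21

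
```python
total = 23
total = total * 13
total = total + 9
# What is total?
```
Trace:
  total=23
  total=299
  total=308

Final answer: 308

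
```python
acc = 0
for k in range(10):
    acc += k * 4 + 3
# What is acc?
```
Trace:
  acc=0
  acc=3, k=0
  acc=10, k=1
  acc=21, k=2
  acc=36, k=3
  acc=55, k=4
  acc=78, k=5
  acc=105, k=6
  acc=136, k=7
  acc=171, k=8
  acc=210, k=9

Final answer: 210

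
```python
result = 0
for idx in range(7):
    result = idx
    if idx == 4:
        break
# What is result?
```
Trace:
  result=0
  result=0, idx=0
  result=1, idx=1
  result=2, idx=2
  result=3, idx=3
  result=4, idx=4

Final answer: 4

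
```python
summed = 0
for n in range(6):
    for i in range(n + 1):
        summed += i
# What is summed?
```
Trace:
  summed=0
  summed=0, n=0, i=0
  summed=0, n=1, i=0
  summed=1, n=1, i=1
  summed=1, n=2, i=0
  summed=2, n=2, i=1
  summed=4, n=2, i=2
  summed=4, n=3, i=0
  summed=5, n=3, i=1
  summed=7, n=3, i=2
  summed=10, n=3, i=3
  summed=10, n=4, i=0
  summed=11, n=4, i=1
  summed=13, n=4, i=2
  summed=16, n=4, i=3
  summed=20, n=4, i=4
  summed=20, n=5, i=0
  summed=21, n=5, i=1
  summed=23, n=5, i=2
  summed=26, n=5, i=3
  summed=30, n=5, i=4
  summed=35, n=5, i=5

Final answer: 35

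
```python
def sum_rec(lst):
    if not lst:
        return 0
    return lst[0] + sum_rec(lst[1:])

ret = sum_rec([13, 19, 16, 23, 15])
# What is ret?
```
Call trace:
sum_rec(lst=[13, 19, 16, 23, 15])
  sum_rec(lst=[19, 16, 23, 15])
    sum_rec(lst=[16, 23, 15])
      sum_rec(lst=[23, 15])
        sum_rec(lst=[15])
          sum_rec(lst=[])
          -> return 0
        -> return 15
      -> return 38
    -> return 54
  -> return 73
-> return 86

Final answer: 86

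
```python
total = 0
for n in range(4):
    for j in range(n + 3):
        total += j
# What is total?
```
Trace:
  total=0
  total=0, n=0, j=0
  total=1, n=0, j=1
  total=3, n=0, j=2
  total=3, n=1, j=0
  total=4, n=1, j=1
  total=6, n=1, j=2
  total=9, n=1, j=3
  total=9, n=2, j=0
  total=10, n=2, j=1
  total=12, n=2, j=2
  total=15, n=2, j=3
  total=19, n=2, j=4
  total=19, n=3, j=0
  total=20, n=3, j=1
  total=22, n=3, j=2
  total=25, n=3, j=3
  total=29, n=3, j=4
  total=34, n=3, j=5

Final answer: 34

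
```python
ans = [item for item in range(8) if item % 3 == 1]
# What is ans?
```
Trace:
  item=0
  item=1
  item=2
  item=3
  item=4
  item=5
  item=6
  item=7
  ans=[1, 4, 7]

Final answer: [1, 4, 7]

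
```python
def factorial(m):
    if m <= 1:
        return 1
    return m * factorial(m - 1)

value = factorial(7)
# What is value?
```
Call trace:
factorial(m=7)
  factorial(m=6)
    factorial(m=5)
      factorial(m=4)
        factorial(m=3)
          factorial(m=2)
            factorial(m=1)
            -> return 1
          -> return 2
        -> return 6
      -> return 24
    -> return 120
  -> return 720
-> return 5040

Final answer: 5040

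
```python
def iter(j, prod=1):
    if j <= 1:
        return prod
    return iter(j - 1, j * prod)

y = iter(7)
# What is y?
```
Call trace:
iter(j=7, prod=1)
  iter(j=6, prod=7)
    iter(j=5, prod=42)
      iter(j=4, prod=210)
        iter(j=3, prod=840)
          iter(j=2, prod=2520)
            iter(j=1, prod=5040)
            -> return 5040
          -> return 5040
        -> return 5040
      -> return 5040
    -> return 5040
  -> return 5040
-> return 5040

Final answer: 5040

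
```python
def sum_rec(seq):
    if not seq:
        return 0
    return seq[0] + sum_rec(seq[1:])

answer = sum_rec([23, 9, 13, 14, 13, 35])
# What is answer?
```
Call trace:
sum_rec(seq=[23, 9, 13, 14, 13, 35])
  sum_rec(seq=[9, 13, 14, 13, 35])
    sum_rec(seq=[13, 14, 13, 35])
      sum_rec(seq=[14, 13, 35])
        sum_rec(seq=[13, 35])
          sum_rec(seq=[35])
            sum_rec(seq=[])
            -> return 0
          -> return 35
        -> return 48
      -> return 62
    -> return 75
  -> return 84
-> return 107

Final answer: 107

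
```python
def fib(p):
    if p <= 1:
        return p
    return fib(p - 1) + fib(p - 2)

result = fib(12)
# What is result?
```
Call trace (a repeated sub-call is expanded the first time; later identical calls just restate its return value):
fib(p=12)
  fib(p=11)
    fib(p=10)
      fib(p=9)
        fib(p=8)
          fib(p=7)
            fib(p=6)
              fib(p=5)
                fib(p=4)
                  fib(p=3)
                    fib(p=2)
                      fib(p=1)
                      -> return 1
                      fib(p=0)
                      -> return 0
                    -> return 1
                    fib(p=1)
                    -> return 1
                  -> return 2
                  fib(p=2) -> return 1  (same call as traced above)
                -> return 3
                fib(p=3) -> return 2  (same call as traced above)
              -> return 5
              fib(p=4) -> return 3  (same call as traced above)
            -> return 8
            fib(p=5) -> return 5  (same call as traced above)
          -> return 13
          fib(p=6) -> return 8  (same call as traced above)
        -> return 21
        fib(p=7) -> return 13  (same call as traced above)
      -> return 34
      fib(p=8) -> return 21  (same call as traced above)
    -> return 55
    fib(p=9) -> return 34  (same call as traced above)
  -> return 89
  fib(p=10) -> return 55  (same call as traced above)
-> return 144

Final answer: 144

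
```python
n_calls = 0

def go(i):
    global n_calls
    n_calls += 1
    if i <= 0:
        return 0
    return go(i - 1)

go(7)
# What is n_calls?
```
Call trace:
go(i=7)
  go(i=6)
    go(i=5)
      go(i=4)
        go(i=3)
          go(i=2)
            go(i=1)
              go(i=0)
              -> return 0
            -> return 0
          -> return 0
        -> return 0
      -> return 0
    -> return 0
  -> return 0
-> return 0

n_calls is incremented once per call. go is entered once for each i = 7, 6, 5, 4, 3, 2, 1, 0 (the i <= 0 call returns without recursing), i.e. 7 + 1 calls.
n_calls = 8

Final answer: 8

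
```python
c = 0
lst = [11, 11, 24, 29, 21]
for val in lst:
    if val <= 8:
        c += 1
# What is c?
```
Trace:
  c=0
  c=0, val=11
  c=0, val=11
  c=0, val=24
  c=0, val=29
  c=0, val=21

Final answer: 0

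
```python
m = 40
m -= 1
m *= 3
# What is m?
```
Trace:
  m=40
  m=39
  m=117

Final answer: 117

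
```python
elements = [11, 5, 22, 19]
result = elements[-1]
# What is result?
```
Trace:
  elements=[11, 5, 22, 19]
  elements=[11, 5, 22, 19], result=19

Final answer: 19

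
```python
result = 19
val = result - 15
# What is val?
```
Trace:
  result=19
  result=19, val=4

Final answer: 4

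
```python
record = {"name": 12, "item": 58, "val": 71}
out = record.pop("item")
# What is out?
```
Trace:
  record={'name': 12, 'item': 58, 'val': 71}
  record={'name': 12, 'val': 71}, out=58

Final answer: 58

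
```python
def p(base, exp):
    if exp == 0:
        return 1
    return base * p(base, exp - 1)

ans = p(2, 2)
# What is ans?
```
Call trace:
p(base=2, exp=2)
  p(base=2, exp=1)
    p(base=2, exp=0)
    -> return 1
  -> return 2
-> return 4

Final answer: 4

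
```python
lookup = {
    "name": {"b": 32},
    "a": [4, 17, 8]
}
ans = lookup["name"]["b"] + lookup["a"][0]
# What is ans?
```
Trace:
  lookup={'name': {'b': 32}, 'a': [4, 17, 8]}
  lookup={'name': {'b': 32}, 'a': [4, 17, 8]}, ans=36

Final answer: 36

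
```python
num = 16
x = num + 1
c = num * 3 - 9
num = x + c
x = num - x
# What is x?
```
Trace:
  num=16
  num=16, x=17
  num=16, x=17, c=39
  num=56, x=17, c=39
  num=56, x=39, c=39

Final answer: 39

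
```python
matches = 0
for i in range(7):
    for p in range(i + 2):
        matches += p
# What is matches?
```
Trace:
  matches=0
  matches=0, i=0, p=0
  matches=1, i=0, p=1
  matches=1, i=1, p=0
  matches=2, i=1, p=1
  matches=4, i=1, p=2
  matches=4, i=2, p=0
  matches=5, i=2, p=1
  matches=7, i=2, p=2
  matches=10, i=2, p=3
  matches=10, i=3, p=0
  matches=11, i=3, p=1
  matches=13, i=3, p=2
  matches=16, i=3, p=3
  matches=20, i=3, p=4
  matches=20, i=4, p=0
  matches=21, i=4, p=1
  matches=23, i=4, p=2
  matches=26, i=4, p=3
  matches=30, i=4, p=4
  matches=35, i=4, p=5
  matches=35, i=5, p=0
  matches=36, i=5, p=1
  matches=38, i=5, p=2
  matches=41, i=5, p=3
  matches=45, i=5, p=4
  matches=50, i=5, p=5
  matches=56, i=5, p=6
  matches=56, i=6, p=0
  matches=57, i=6, p=1
  matches=59, i=6, p=2
  matches=62, i=6, p=3
  matches=66, i=6, p=4
  matches=71, i=6, p=5
  matches=77, i=6, p=6
  matches=84, i=6, p=7

Final answer: 84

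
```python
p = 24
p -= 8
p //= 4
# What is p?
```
Trace:
  p=24
  p=16
  p=4

Final answer: 4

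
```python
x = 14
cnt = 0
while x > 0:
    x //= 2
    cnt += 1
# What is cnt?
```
Trace:
  x=14
  x=14, cnt=0
  x=7, cnt=1
  x=3, cnt=2
  x=1, cnt=3
  x=0, cnt=4

Final answer: 4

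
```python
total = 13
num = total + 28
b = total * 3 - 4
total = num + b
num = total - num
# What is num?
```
Trace:
  total=13
  total=13, num=41
  total=13, num=41, b=35
  total=76, num=41, b=35
  total=76, num=35, b=35

Final answer: 35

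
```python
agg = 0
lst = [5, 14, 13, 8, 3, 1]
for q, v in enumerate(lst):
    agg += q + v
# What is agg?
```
Trace:
  agg=0
  agg=5, q=0, v=5
  agg=20, q=1, v=14
  agg=35, q=2, v=13
  agg=46, q=3, v=8
  agg=53, q=4, v=3
  agg=59, q=5, v=1

Final answer: 59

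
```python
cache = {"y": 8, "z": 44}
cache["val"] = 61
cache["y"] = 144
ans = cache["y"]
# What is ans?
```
Trace:
  cache={'y': 8, 'z': 44}
  cache={'y': 8, 'z': 44, 'val': 61}
  cache={'y': 144, 'z': 44, 'val': 61}
  cache={'y': 144, 'z': 44, 'val': 61}, ans=144

Final answer: 144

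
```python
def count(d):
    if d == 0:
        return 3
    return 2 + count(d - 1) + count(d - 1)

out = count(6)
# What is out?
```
Call trace (a repeated sub-call is expanded the first time; later identical calls just restate its return value):
count(d=6)
  count(d=5)
    count(d=4)
      count(d=3)
        count(d=2)
          count(d=1)
            count(d=0)
            -> return 3
            count(d=0)
            -> return 3
          -> return 8
          count(d=1) -> return 8  (same call as traced above)
        -> return 18
        count(d=2) -> return 18  (same call as traced above)
      -> return 38
      count(d=3) -> return 38  (same call as traced above)
    -> return 78
    count(d=4) -> return 78  (same call as traced above)
  -> return 158
  count(d=5) -> return 158  (same call as traced above)
-> return 318

Final answer: 318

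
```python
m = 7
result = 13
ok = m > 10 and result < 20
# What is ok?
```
Trace:
  m=7
  m=7, result=13
  m=7, result=13, ok=False

Final answer: False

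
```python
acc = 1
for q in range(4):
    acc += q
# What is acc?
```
Trace:
  acc=1
  acc=1, q=0
  acc=2, q=1
  acc=4, q=2
  acc=7, q=3

Final answer: 7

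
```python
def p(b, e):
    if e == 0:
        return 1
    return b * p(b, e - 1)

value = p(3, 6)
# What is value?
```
Call trace:
p(b=3, e=6)
  p(b=3, e=5)
    p(b=3, e=4)
      p(b=3, e=3)
        p(b=3, e=2)
          p(b=3, e=1)
            p(b=3, e=0)
            -> return 1
          -> return 3
        -> return 9
      -> return 27
    -> return 81
  -> return 243
-> return 729

Final answer: 729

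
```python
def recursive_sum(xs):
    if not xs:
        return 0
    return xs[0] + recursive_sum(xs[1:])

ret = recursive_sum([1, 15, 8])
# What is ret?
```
Call trace:
recursive_sum(xs=[1, 15, 8])
  recursive_sum(xs=[15, 8])
    recursive_sum(xs=[8])
      recursive_sum(xs=[])
      -> return 0
    -> return 8
  -> return 23
-> return 24

Final answer: 24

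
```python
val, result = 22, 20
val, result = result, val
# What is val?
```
Trace:
  val=22, result=20
  val=20, result=22

Final answer: 20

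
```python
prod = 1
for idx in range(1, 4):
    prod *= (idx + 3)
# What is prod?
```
Trace:
  prod=1
  prod=4, idx=1
  prod=20, idx=2
  prod=120, idx=3

Final answer: 120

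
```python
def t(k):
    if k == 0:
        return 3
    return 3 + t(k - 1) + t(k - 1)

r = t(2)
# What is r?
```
Call trace (a repeated sub-call is expanded the first time; later identical calls just restate its return value):
t(k=2)
  t(k=1)
    t(k=0)
    -> return 3
    t(k=0)
    -> return 3
  -> return 9
  t(k=1) -> return 9  (same call as traced above)
-> return 21

Final answer: 21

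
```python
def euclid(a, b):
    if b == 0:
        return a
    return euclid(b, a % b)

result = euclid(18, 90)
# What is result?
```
Call trace:
euclid(a=18, b=90)
  euclid(a=90, b=18)
    euclid(a=18, b=0)
    -> return 18
  -> return 18
-> return 18

Final answer: 18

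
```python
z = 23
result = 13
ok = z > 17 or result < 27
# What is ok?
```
Trace:
  z=23
  z=23, result=13
  z=23, result=13, ok=True

Final answer: True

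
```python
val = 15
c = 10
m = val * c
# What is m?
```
Trace:
  val=15
  val=15, c=10
  val=15, c=10, m=150

Final answer: 150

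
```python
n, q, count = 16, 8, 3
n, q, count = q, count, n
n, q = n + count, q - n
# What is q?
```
Trace:
  n=16, q=8, count=3
  n=8, q=3, count=16
  n=24, q=-5, count=16

Final answer: -5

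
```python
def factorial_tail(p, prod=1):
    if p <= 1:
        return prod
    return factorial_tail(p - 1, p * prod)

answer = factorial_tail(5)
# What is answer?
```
Call trace:
factorial_tail(p=5, prod=1)
  factorial_tail(p=4, prod=5)
    factorial_tail(p=3, prod=20)
      factorial_tail(p=2, prod=60)
        factorial_tail(p=1, prod=120)
        -> return 120
      -> return 120
    -> return 120
  -> return 120
-> return 120

Final answer: 120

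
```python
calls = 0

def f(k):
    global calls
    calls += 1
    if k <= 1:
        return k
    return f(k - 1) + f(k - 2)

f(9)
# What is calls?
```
Call trace (a repeated sub-call is expanded the first time; later identical calls just restate its return value):
f(k=9)
  f(k=8)
    f(k=7)
      f(k=6)
        f(k=5)
          f(k=4)
            f(k=3)
              f(k=2)
                f(k=1)
                -> return 1
                f(k=0)
                -> return 0
              -> return 1
              f(k=1)
              -> return 1
            -> return 2
            f(k=2) -> return 1  (same call as traced above)
          -> return 3
          f(k=3) -> return 2  (same call as traced above)
        -> return 5
        f(k=4) -> return 3  (same call as traced above)
      -> return 8
      f(k=5) -> return 5  (same call as traced above)
    -> return 13
    f(k=6) -> return 8  (same call as traced above)
  -> return 21
  f(k=7) -> return 13  (same call as traced above)
-> return 34

calls is incremented once per call, so count the calls in each subtree. Let C(k) = number of calls made by f(k).
C(0) = C(1) = 1 (base case, no recursion); C(k) = 1 + C(k - 1) + C(k - 2) otherwise.
C(2) = 1 + C(1) + C(0) = 1 + 1 + 1 = 3
C(3) = 1 + C(2) + C(1) = 1 + 3 + 1 = 5
C(4) = 1 + C(3) + C(2) = 1 + 5 + 3 = 9
C(5) = 1 + C(4) + C(3) = 1 + 9 + 5 = 15
C(6) = 1 + C(5) + C(4) = 1 + 15 + 9 = 25
C(7) = 1 + C(6) + C(5) = 1 + 25 + 15 = 41
C(8) = 1 + C(7) + C(6) = 1 + 41 + 25 = 67
C(9) = 1 + C(8) + C(7) = 1 + 67 + 41 = 109
calls = C(9) = 109

Final answer: 109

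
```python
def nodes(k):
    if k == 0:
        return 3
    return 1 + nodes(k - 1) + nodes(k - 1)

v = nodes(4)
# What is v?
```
Call trace (a repeated sub-call is expanded the first time; later identical calls just restate its return value):
nodes(k=4)
  nodes(k=3)
    nodes(k=2)
      nodes(k=1)
        nodes(k=0)
        -> return 3
        nodes(k=0)
        -> return 3
      -> return 7
      nodes(k=1) -> return 7  (same call as traced above)
    -> return 15
    nodes(k=2) -> return 15  (same call as traced above)
  -> return 31
  nodes(k=3) -> return 31  (same call as traced above)
-> return 63

Final answer: 63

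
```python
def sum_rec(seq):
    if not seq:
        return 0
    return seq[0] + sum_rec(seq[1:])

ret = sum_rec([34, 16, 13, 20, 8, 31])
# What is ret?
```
Call trace:
sum_rec(seq=[34, 16, 13, 20, 8, 31])
  sum_rec(seq=[16, 13, 20, 8, 31])
    sum_rec(seq=[13, 20, 8, 31])
      sum_rec(seq=[20, 8, 31])
        sum_rec(seq=[8, 31])
          sum_rec(seq=[31])
            sum_rec(seq=[])
            -> return 0
          -> return 31
        -> return 39
      -> return 59
    -> return 72
  -> return 88
-> return 122

Final answer: 122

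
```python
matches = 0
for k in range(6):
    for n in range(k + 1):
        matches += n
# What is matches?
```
Trace:
  matches=0
  matches=0, k=0, n=0
  matches=0, k=1, n=0
  matches=1, k=1, n=1
  matches=1, k=2, n=0
  matches=2, k=2, n=1
  matches=4, k=2, n=2
  matches=4, k=3, n=0
  matches=5, k=3, n=1
  matches=7, k=3, n=2
  matches=10, k=3, n=3
  matches=10, k=4, n=0
  matches=11, k=4, n=1
  matches=13, k=4, n=2
  matches=16, k=4, n=3
  matches=20, k=4, n=4
  matches=20, k=5, n=0
  matches=21, k=5, n=1
  matches=23, k=5, n=2
  matches=26, k=5, n=3
  matches=30, k=5, n=4
  matches=35, k=5, n=5

Final answer: 35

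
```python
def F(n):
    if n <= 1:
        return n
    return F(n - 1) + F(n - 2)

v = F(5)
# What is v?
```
Call trace (a repeated sub-call is expanded the first time; later identical calls just restate its return value):
F(n=5)
  F(n=4)
    F(n=3)
      F(n=2)
        F(n=1)
        -> return 1
        F(n=0)
        -> return 0
      -> return 1
      F(n=1)
      -> return 1
    -> return 2
    F(n=2) -> return 1  (same call as traced above)
  -> return 3
  F(n=3) -> return 2  (same call as traced above)
-> return 5

Final answer: 5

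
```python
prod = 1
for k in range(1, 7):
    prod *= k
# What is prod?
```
Trace:
  prod=1
  prod=1, k=1
  prod=2, k=2
  prod=6, k=3
  prod=24, k=4
  prod=120, k=5
  prod=720, k=6

Final answer: 720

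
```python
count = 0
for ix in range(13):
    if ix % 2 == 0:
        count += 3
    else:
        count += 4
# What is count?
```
Trace:
  count=0
  count=3, ix=0
  count=7, ix=1
  count=10, ix=2
  count=14, ix=3
  count=17, ix=4
  count=21, ix=5
  count=24, ix=6
  count=28, ix=7
  count=31, ix=8
  count=35, ix=9
  count=38, ix=10
  count=42, ix=11
  count=45, ix=12

Final answer: 45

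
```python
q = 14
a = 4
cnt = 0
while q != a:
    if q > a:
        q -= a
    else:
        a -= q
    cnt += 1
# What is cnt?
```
Trace:
  q=14
  q=14, a=4
  q=14, a=4, cnt=0
  q=10, a=4, cnt=1
  q=6, a=4, cnt=2
  q=2, a=4, cnt=3
  q=2, a=2, cnt=4

Final answer: 4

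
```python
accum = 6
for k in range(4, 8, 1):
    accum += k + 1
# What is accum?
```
Trace:
  accum=6
  accum=11, k=4
  accum=17, k=5
  accum=24, k=6
  accum=32, k=7

Final answer: 32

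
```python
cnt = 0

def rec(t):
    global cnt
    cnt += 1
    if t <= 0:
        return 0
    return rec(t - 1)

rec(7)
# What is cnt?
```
Call trace:
rec(t=7)
  rec(t=6)
    rec(t=5)
      rec(t=4)
        rec(t=3)
          rec(t=2)
            rec(t=1)
              rec(t=0)
              -> return 0
            -> return 0
          -> return 0
        -> return 0
      -> return 0
    -> return 0
  -> return 0
-> return 0

cnt is incremented once per call. rec is entered once for each t = 7, 6, 5, 4, 3, 2, 1, 0 (the t <= 0 call returns without recursing), i.e. 7 + 1 calls.
cnt = 8

Final answer: 8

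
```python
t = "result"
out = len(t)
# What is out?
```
Trace:
  t='result'
  t='result', out=6

Final answer: 6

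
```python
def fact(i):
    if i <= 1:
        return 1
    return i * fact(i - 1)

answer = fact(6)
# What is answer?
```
Call trace:
fact(i=6)
  fact(i=5)
    fact(i=4)
      fact(i=3)
        fact(i=2)
          fact(i=1)
          -> return 1
        -> return 2
      -> return 6
    -> return 24
  -> return 120
-> return 720

Final answer: 720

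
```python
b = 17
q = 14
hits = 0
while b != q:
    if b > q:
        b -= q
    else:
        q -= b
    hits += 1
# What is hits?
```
Trace:
  b=17
  b=17, q=14
  b=17, q=14, hits=0
  b=3, q=14, hits=1
  b=3, q=11, hits=2
  b=3, q=8, hits=3
  b=3, q=5, hits=4
  b=3, q=2, hits=5
  b=1, q=2, hits=6
  b=1, q=1, hits=7

Final answer: 7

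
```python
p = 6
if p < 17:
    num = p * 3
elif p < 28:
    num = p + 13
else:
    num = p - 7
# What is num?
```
Trace:
  p=6
  p=6, num=18

Final answer: 18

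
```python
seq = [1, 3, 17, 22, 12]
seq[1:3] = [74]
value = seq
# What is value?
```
Trace:
  seq=[1, 3, 17, 22, 12]
  seq=[1, 74, 22, 12]
  seq=[1, 74, 22, 12], value=[1, 74, 22, 12]

Final answer: [1, 74, 22, 12]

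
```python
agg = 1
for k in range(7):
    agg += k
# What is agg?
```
Trace:
  agg=1
  agg=1, k=0
  agg=2, k=1
  agg=4, k=2
  agg=7, k=3
  agg=11, k=4
  agg=16, k=5
  agg=22, k=6

Final answer: 22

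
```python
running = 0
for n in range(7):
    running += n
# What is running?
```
Trace:
  running=0
  running=0, n=0
  running=1, n=1
  running=3, n=2
  running=6, n=3
  running=10, n=4
  running=15, n=5
  running=21, n=6

Final answer: 21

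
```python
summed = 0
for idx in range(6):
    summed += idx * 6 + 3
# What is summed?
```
Trace:
  summed=0
  summed=3, idx=0
  summed=12, idx=1
  summed=27, idx=2
  summed=48, idx=3
  summed=75, idx=4
  summed=108, idx=5

Final answer: 108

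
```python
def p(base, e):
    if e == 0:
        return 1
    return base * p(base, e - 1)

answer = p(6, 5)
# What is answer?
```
Call trace:
p(base=6, e=5)
  p(base=6, e=4)
    p(base=6, e=3)
      p(base=6, e=2)
        p(base=6, e=1)
          p(base=6, e=0)
          -> return 1
        -> return 6
      -> return 36
    -> return 216
  -> return 1296
-> return 7776

Final answer: 7776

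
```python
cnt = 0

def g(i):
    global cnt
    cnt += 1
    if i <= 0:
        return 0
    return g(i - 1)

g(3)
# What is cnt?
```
Call trace:
g(i=3)
  g(i=2)
    g(i=1)
      g(i=0)
      -> return 0
    -> return 0
  -> return 0
-> return 0

cnt is incremented once per call. g is entered once for each i = 3, 2, 1, 0 (the i <= 0 call returns without recursing), i.e. 3 + 1 calls.
cnt = 4

Final answer: 4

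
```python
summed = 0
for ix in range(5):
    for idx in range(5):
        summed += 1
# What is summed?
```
Trace:
  summed=0
  summed=1, ix=0, idx=0
  summed=2, ix=0, idx=1
  summed=3, ix=0, idx=2
  summed=4, ix=0, idx=3
  summed=5, ix=0, idx=4
  summed=6, ix=1, idx=0
  summed=7, ix=1, idx=1
  summed=8, ix=1, idx=2
  summed=9, ix=1, idx=3
  summed=10, ix=1, idx=4
  summed=11, ix=2, idx=0
  summed=12, ix=2, idx=1
  summed=13, ix=2, idx=2
  summed=14, ix=2, idx=3
  summed=15, ix=2, idx=4
  summed=16, ix=3, idx=0
  summed=17, ix=3, idx=1
  summed=18, ix=3, idx=2
  summed=19, ix=3, idx=3
  summed=20, ix=3, idx=4
  summed=21, ix=4, idx=0
  summed=22, ix=4, idx=1
  summed=23, ix=4, idx=2
  summed=24, ix=4, idx=3
  summed=25, ix=4, idx=4

Final answer: 25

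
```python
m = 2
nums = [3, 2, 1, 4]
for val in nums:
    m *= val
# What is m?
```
Trace:
  m=2
  m=6, val=3
  m=12, val=2
  m=12, val=1
  m=48, val=4

Final answer: 48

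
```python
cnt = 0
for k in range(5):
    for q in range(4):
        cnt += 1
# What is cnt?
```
Trace:
  cnt=0
  cnt=1, k=0, q=0
  cnt=2, k=0, q=1
  cnt=3, k=0, q=2
  cnt=4, k=0, q=3
  cnt=5, k=1, q=0
  cnt=6, k=1, q=1
  cnt=7, k=1, q=2
  cnt=8, k=1, q=3
  cnt=9, k=2, q=0
  cnt=10, k=2, q=1
  cnt=11, k=2, q=2
  cnt=12, k=2, q=3
  cnt=13, k=3, q=0
  cnt=14, k=3, q=1
  cnt=15, k=3, q=2
  cnt=16, k=3, q=3
  cnt=17, k=4, q=0
  cnt=18, k=4, q=1
  cnt=19, k=4, q=2
  cnt=20, k=4, q=3

Final answer: 20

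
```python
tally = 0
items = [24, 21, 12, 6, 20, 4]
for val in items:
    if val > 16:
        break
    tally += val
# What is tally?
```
Trace:
  tally=0
  tally=0, val=24

Final answer: 0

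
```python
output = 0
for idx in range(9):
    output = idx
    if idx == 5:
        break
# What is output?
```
Trace:
  output=0
  output=0, idx=0
  output=1, idx=1
  output=2, idx=2
  output=3, idx=3
  output=4, idx=4
  output=5, idx=5

Final answer: 5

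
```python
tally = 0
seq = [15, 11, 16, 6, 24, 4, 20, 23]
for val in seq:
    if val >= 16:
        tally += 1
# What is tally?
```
Trace:
  tally=0
  tally=0, val=15
  tally=0, val=11
  tally=1, val=16
  tally=1, val=6
  tally=2, val=24
  tally=2, val=4
  tally=3, val=20
  tally=4, val=23

Final answer: 4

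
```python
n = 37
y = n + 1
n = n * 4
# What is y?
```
Trace:
  n=37
  n=37, y=38
  n=148, y=38

Final answer: 38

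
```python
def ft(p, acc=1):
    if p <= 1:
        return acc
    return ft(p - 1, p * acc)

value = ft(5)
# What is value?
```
Call trace:
ft(p=5, acc=1)
  ft(p=4, acc=5)
    ft(p=3, acc=20)
      ft(p=2, acc=60)
        ft(p=1, acc=120)
        -> return 120
      -> return 120
    -> return 120
  -> return 120
-> return 120

Final answer: 120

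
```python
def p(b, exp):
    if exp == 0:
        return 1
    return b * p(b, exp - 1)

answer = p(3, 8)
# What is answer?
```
Call trace:
p(b=3, exp=8)
  p(b=3, exp=7)
    p(b=3, exp=6)
      p(b=3, exp=5)
        p(b=3, exp=4)
          p(b=3, exp=3)
            p(b=3, exp=2)
              p(b=3, exp=1)
                p(b=3, exp=0)
                -> return 1
              -> return 3
            -> return 9
          -> return 27
        -> return 81
      -> return 243
    -> return 729
  -> return 2187
-> return 6561

Final answer: 6561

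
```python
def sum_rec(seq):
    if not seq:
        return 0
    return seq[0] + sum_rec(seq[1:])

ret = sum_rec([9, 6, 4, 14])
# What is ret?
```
Call trace:
sum_rec(seq=[9, 6, 4, 14])
  sum_rec(seq=[6, 4, 14])
    sum_rec(seq=[4, 14])
      sum_rec(seq=[14])
        sum_rec(seq=[])
        -> return 0
      -> return 14
    -> return 18
  -> return 24
-> return 33

Final answer: 33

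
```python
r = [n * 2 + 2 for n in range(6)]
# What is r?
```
Trace:
  n=0
  n=1
  n=2
  n=3
  n=4
  n=5
  r=[2, 4, 6, 8, 10, 12]

Final answer: [2, 4, 6, 8, 10, 12]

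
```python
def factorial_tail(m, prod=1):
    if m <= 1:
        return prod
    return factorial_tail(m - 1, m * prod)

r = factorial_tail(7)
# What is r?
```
Call trace:
factorial_tail(m=7, prod=1)
  factorial_tail(m=6, prod=7)
    factorial_tail(m=5, prod=42)
      factorial_tail(m=4, prod=210)
        factorial_tail(m=3, prod=840)
          factorial_tail(m=2, prod=2520)
            factorial_tail(m=1, prod=5040)
            -> return 5040
          -> return 5040
        -> return 5040
      -> return 5040
    -> return 5040
  -> return 5040
-> return 5040

Final answer: 5040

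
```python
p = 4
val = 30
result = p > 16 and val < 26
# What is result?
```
Trace:
  p=4
  p=4, val=30
  p=4, val=30, result=False

Final answer: False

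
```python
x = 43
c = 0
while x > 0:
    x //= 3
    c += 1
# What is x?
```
Trace:
  x=43
  x=43, c=0
  x=14, c=1
  x=4, c=2
  x=1, c=3
  x=0, c=4

Final answer: 0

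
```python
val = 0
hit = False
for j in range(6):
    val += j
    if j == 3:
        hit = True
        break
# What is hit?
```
Trace:
  val=0
  val=0, hit=False
  val=0, hit=False, j=0
  val=1, hit=False, j=1
  val=3, hit=False, j=2
  val=6, hit=True, j=3

Final answer: True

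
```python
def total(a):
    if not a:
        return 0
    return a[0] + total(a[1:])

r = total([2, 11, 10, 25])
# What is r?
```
Call trace:
total(a=[2, 11, 10, 25])
  total(a=[11, 10, 25])
    total(a=[10, 25])
      total(a=[25])
        total(a=[])
        -> return 0
      -> return 25
    -> return 35
  -> return 46
-> return 48

Final answer: 48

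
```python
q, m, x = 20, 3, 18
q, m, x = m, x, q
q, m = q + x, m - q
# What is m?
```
Trace:
  q=20, m=3, x=18
  q=3, m=18, x=20
  q=23, m=15, x=20

Final answer: 15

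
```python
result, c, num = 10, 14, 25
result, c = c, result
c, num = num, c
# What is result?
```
Trace:
  result=10, c=14, num=25
  result=14, c=10, num=25
  result=14, c=25, num=10

Final answer: 14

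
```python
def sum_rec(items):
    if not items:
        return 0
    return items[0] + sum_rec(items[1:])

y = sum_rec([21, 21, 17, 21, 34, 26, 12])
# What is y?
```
Call trace:
sum_rec(items=[21, 21, 17, 21, 34, 26, 12])
  sum_rec(items=[21, 17, 21, 34, 26, 12])
    sum_rec(items=[17, 21, 34, 26, 12])
      sum_rec(items=[21, 34, 26, 12])
        sum_rec(items=[34, 26, 12])
          sum_rec(items=[26, 12])
            sum_rec(items=[12])
              sum_rec(items=[])
              -> return 0
            -> return 12
          -> return 38
        -> return 72
      -> return 93
    -> return 110
  -> return 131
-> return 152

Final answer: 152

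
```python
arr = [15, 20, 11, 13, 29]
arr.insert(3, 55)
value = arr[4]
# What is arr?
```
Trace:
  arr=[15, 20, 11, 13, 29]
  arr=[15, 20, 11, 55, 13, 29]
  arr=[15, 20, 11, 55, 13, 29], value=13

Final answer: [15, 20, 11, 55, 13, 29]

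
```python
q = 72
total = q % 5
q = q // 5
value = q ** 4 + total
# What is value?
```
Trace:
  q=72
  q=72, total=2
  q=14, total=2
  q=14, total=2, value=38418

Final answer: 38418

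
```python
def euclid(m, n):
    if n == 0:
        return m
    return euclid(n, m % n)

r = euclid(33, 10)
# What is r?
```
Call trace:
euclid(m=33, n=10)
  euclid(m=10, n=3)
    euclid(m=3, n=1)
      euclid(m=1, n=0)
      -> return 1
    -> return 1
  -> return 1
-> return 1

Final answer: 1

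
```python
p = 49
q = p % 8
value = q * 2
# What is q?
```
Trace:
  p=49
  p=49, q=1
  p=49, q=1, value=2

Final answer: 1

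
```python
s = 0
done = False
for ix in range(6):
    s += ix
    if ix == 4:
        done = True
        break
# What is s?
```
Trace:
  s=0
  s=0, done=False
  s=0, done=False, ix=0
  s=1, done=False, ix=1
  s=3, done=False, ix=2
  s=6, done=False, ix=3
  s=10, done=True, ix=4

Final answer: 10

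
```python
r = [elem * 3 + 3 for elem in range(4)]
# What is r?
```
Trace:
  elem=0
  elem=1
  elem=2
  elem=3
  r=[3, 6, 9, 12]

Final answer: [3, 6, 9, 12]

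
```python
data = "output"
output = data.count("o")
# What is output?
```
Trace:
  data='output'
  data='output', output=1

Final answer: 1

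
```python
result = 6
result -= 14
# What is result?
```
Trace:
  result=6
  result=-8

Final answer: -8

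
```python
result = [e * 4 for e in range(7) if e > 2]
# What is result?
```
Trace:
  e=0
  e=1
  e=2
  e=3
  e=4
  e=5
  e=6
  result=[12, 16, 20, 24]

Final answer: [12, 16, 20, 24]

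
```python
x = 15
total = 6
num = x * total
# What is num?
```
Trace:
  x=15
  x=15, total=6
  x=15, total=6, num=90

Final answer: 90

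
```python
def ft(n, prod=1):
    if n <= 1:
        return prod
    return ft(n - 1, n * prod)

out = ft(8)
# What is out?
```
Call trace:
ft(n=8, prod=1)
  ft(n=7, prod=8)
    ft(n=6, prod=56)
      ft(n=5, prod=336)
        ft(n=4, prod=1680)
          ft(n=3, prod=6720)
            ft(n=2, prod=20160)
              ft(n=1, prod=40320)
              -> return 40320
            -> return 40320
          -> return 40320
        -> return 40320
      -> return 40320
    -> return 40320
  -> return 40320
-> return 40320

Final answer: 40320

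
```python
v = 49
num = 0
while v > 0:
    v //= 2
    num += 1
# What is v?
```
Trace:
  v=49
  v=49, num=0
  v=24, num=1
  v=12, num=2
  v=6, num=3
  v=3, num=4
  v=1, num=5
  v=0, num=6

Final answer: 0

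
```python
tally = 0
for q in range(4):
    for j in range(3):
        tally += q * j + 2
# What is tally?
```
Trace:
  tally=0
  tally=2, q=0, j=0
  tally=4, q=0, j=1
  tally=6, q=0, j=2
  tally=8, q=1, j=0
  tally=11, q=1, j=1
  tally=15, q=1, j=2
  tally=17, q=2, j=0
  tally=21, q=2, j=1
  tally=27, q=2, j=2
  tally=29, q=3, j=0
  tally=34, q=3, j=1
  tally=42, q=3, j=2

Final answer: 42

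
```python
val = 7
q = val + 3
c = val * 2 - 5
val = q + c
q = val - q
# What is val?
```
Trace:
  val=7
  val=7, q=10
  val=7, q=10, c=9
  val=19, q=10, c=9
  val=19, q=9, c=9

Final answer: 19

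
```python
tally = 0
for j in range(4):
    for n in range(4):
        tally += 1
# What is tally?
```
Trace:
  tally=0
  tally=1, j=0, n=0
  tally=2, j=0, n=1
  tally=3, j=0, n=2
  tally=4, j=0, n=3
  tally=5, j=1, n=0
  tally=6, j=1, n=1
  tally=7, j=1, n=2
  tally=8, j=1, n=3
  tally=9, j=2, n=0
  tally=10, j=2, n=1
  tally=11, j=2, n=2
  tally=12, j=2, n=3
  tally=13, j=3, n=0
  tally=14, j=3, n=1
  tally=15, j=3, n=2
  tally=16, j=3, n=3

Final answer: 16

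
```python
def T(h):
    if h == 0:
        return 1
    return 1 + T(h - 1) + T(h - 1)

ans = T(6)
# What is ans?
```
Call trace (a repeated sub-call is expanded the first time; later identical calls just restate its return value):
T(h=6)
  T(h=5)
    T(h=4)
      T(h=3)
        T(h=2)
          T(h=1)
            T(h=0)
            -> return 1
            T(h=0)
            -> return 1
          -> return 3
          T(h=1) -> return 3  (same call as traced above)
        -> return 7
        T(h=2) -> return 7  (same call as traced above)
      -> return 15
      T(h=3) -> return 15  (same call as traced above)
    -> return 31
    T(h=4) -> return 31  (same call as traced above)
  -> return 63
  T(h=5) -> return 63  (same call as traced above)
-> return 127

Final answer: 127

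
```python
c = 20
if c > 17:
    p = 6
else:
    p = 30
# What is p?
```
Trace:
  c=20
  c=20, p=6

Final answer: 6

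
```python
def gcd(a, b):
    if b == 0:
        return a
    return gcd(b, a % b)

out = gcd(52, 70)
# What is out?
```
Call trace:
gcd(a=52, b=70)
  gcd(a=70, b=52)
    gcd(a=52, b=18)
      gcd(a=18, b=16)
        gcd(a=16, b=2)
          gcd(a=2, b=0)
          -> return 2
        -> return 2
      -> return 2
    -> return 2
  -> return 2
-> return 2

Final answer: 2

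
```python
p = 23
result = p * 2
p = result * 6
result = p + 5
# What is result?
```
Trace:
  p=23
  p=23, result=46
  p=276, result=46
  p=276, result=281

Final answer: 281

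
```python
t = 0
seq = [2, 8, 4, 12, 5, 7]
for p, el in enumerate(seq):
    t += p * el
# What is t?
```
Trace:
  t=0
  t=0, p=0, el=2
  t=8, p=1, el=8
  t=16, p=2, el=4
  t=52, p=3, el=12
  t=72, p=4, el=5
  t=107, p=5, el=7

Final answer: 107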